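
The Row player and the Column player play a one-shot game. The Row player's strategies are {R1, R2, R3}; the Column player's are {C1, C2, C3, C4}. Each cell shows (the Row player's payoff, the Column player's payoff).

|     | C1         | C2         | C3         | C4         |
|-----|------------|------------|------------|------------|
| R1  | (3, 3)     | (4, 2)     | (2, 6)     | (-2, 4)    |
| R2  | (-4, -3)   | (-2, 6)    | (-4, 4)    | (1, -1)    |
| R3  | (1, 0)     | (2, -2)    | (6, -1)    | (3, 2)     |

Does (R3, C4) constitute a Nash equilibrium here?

Yes

Holding the Column player at C4: the Row player gets 3 from R3, versus -2 from R1, 1 from R2. No profitable deviation for the Row player.
Holding the Row player at R3: the Column player gets 2 from C4, versus 0 from C1, -2 from C2, -1 from C3. No profitable deviation for the Column player either.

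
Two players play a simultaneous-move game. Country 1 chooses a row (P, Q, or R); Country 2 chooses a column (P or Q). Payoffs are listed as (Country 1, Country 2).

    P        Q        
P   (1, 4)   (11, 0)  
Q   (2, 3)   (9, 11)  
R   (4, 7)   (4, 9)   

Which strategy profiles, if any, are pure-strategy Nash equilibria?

A profile is a Nash equilibrium when each player is best-responding to the other.
Country 1's best responses — vs P: R (payoff 4); vs Q: P (payoff 11).
Country 2's best responses — vs P: P (payoff 4); vs Q: Q (payoff 11); vs R: Q (payoff 9).
No cell has both players best-responding. For instance, Country 1's best reply to Q is P, but against P Country 2 prefers P over Q.

No pure-strategy Nash equilibrium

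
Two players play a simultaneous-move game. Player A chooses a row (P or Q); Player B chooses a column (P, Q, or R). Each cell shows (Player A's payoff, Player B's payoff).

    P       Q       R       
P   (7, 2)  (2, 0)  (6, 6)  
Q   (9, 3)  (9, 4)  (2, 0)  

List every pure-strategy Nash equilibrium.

(P, R) and (Q, Q)

A profile is a Nash equilibrium when each player is best-responding to the other.
Player A's best responses — vs P: Q (payoff 9); vs Q: Q (payoff 9); vs R: P (payoff 6).
Player B's best responses — vs P: R (payoff 6); vs Q: Q (payoff 4).
Mutual best responses occur at (P, R) and (Q, Q); at each, neither player gains by switching.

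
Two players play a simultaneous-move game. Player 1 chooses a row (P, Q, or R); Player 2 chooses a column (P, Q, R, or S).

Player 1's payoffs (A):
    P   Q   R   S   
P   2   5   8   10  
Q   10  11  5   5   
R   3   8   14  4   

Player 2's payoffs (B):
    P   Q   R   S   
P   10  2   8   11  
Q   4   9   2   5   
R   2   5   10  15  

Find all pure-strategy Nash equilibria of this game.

Check mutual best responses: a cell is a NE iff neither player can gain by unilaterally deviating.
Player 1's best responses — vs P: Q (payoff 10); vs Q: Q (payoff 11); vs R: R (payoff 14); vs S: P (payoff 10).
Player 2's best responses — vs P: S (payoff 11); vs Q: Q (payoff 9); vs R: S (payoff 15).
Mutual best responses occur at (P, S) and (Q, Q); at each, neither player gains by switching.

(P, S) and (Q, Q)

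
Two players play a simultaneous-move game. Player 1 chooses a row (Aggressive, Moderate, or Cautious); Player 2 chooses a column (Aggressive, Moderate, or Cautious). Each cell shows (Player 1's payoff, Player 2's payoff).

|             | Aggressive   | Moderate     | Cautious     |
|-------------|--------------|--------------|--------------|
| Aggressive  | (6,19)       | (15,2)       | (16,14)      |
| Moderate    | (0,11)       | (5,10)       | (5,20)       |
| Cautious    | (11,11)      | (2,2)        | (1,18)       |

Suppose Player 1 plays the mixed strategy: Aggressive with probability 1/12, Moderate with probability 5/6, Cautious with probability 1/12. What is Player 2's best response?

Player 2's best reply maximizes expected payoff against the mix.
Aggressive: (1/12)·19 + (5/6)·11 + (1/12)·11 = 35/3
Moderate: (1/12)·2 + (5/6)·10 + (1/12)·2 = 26/3
Cautious: (1/12)·14 + (5/6)·20 + (1/12)·18 = 58/3
Highest expected payoff is 58/3, from Cautious.

Cautious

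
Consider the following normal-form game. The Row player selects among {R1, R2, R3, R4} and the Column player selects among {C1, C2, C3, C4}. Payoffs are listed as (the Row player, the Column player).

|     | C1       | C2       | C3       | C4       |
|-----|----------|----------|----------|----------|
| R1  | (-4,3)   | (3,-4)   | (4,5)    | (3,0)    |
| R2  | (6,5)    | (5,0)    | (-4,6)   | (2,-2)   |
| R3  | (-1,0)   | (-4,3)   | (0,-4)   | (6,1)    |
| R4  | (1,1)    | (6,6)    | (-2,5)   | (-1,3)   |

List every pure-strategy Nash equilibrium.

Find each player's best response to every opponent strategy; NE are the intersections.
The Row player's best responses — vs C1: R2 (payoff 6); vs C2: R4 (payoff 6); vs C3: R1 (payoff 4); vs C4: R3 (payoff 6).
The Column player's best responses — vs R1: C3 (payoff 5); vs R2: C3 (payoff 6); vs R3: C2 (payoff 3); vs R4: C2 (payoff 6).
Mutual best responses occur at (R1, C3) and (R4, C2); at each, neither player gains by switching.

(R1, C3) and (R4, C2)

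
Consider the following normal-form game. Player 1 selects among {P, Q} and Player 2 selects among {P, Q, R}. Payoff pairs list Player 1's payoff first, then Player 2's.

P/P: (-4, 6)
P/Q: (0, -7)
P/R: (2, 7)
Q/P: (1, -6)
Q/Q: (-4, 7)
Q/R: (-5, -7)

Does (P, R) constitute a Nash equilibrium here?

Yes

Holding Player 2 at R: Player 1 gets 2 from P, versus -5 from Q. No profitable deviation for Player 1.
Holding Player 1 at P: Player 2 gets 7 from R, versus 6 from P, -7 from Q. No profitable deviation for Player 2 either.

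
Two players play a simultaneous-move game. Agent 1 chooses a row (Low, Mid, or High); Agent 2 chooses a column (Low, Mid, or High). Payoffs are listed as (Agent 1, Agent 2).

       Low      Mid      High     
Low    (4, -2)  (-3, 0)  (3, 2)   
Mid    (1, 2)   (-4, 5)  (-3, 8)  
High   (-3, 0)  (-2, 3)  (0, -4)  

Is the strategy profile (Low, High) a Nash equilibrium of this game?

Holding Agent 2 at High: Agent 1 gets 3 from Low, versus -3 from Mid, 0 from High. No profitable deviation for Agent 1.
Holding Agent 1 at Low: Agent 2 gets 2 from High, versus -2 from Low, 0 from Mid. No profitable deviation for Agent 2 either.

Yes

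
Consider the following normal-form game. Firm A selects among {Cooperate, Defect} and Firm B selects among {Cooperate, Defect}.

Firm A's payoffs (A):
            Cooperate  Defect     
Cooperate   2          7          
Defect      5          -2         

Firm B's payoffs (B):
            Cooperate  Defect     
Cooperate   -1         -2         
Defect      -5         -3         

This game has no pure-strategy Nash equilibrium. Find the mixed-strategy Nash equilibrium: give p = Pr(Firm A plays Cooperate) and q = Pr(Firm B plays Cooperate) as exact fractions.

p = 2/3, q = 3/4

Each player's mixing probability is pinned down by making the *other* player indifferent.
Firm B indifferent between Cooperate and Defect: p·(-1) + (1−p)·(-5) = p·(-2) + (1−p)·(-3) ⟹ (-5) + 4p = (-3) + 1p ⟹ p = 2/3.
Firm A indifferent between Cooperate and Defect: q·2 + (1−q)·7 = q·5 + (1−q)·(-2) ⟹ 7 + (-5)q = (-2) + 7q ⟹ q = 3/4.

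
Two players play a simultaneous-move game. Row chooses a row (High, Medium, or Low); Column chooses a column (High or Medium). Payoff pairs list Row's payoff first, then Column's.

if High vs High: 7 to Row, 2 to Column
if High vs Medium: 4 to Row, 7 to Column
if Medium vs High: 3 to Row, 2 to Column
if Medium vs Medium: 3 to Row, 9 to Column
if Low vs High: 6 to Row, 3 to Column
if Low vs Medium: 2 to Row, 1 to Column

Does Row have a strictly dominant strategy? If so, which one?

High

A strategy is strictly dominant if it gives Row a strictly higher payoff than every other strategy, against every choice by the opponent.
High strictly dominates: vs High: 7 > each of {3, 6}; vs Medium: 4 > each of {3, 2}.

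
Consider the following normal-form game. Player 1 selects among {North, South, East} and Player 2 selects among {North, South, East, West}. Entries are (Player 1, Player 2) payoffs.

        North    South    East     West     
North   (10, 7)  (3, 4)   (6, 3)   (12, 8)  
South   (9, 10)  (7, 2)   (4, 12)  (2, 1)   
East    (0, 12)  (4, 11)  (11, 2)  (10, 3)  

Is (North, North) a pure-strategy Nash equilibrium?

Holding Player 2 at North: Player 1 gets 10 from North, versus 9 from South, 0 from East. No profitable deviation for Player 1.
Holding Player 1 at North: Player 2 gets 7 from North but could get 8 by switching to West. Player 2 has a profitable deviation.

No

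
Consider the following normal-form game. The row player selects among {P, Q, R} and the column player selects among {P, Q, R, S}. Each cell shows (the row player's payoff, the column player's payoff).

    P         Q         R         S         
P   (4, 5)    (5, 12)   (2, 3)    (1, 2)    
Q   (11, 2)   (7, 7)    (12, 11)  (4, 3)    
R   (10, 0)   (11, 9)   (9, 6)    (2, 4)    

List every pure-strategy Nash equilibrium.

(Q, R) and (R, Q)

Find each player's best response to every opponent strategy; NE are the intersections.
The row player's best responses — vs P: Q (payoff 11); vs Q: R (payoff 11); vs R: Q (payoff 12); vs S: Q (payoff 4).
The column player's best responses — vs P: Q (payoff 12); vs Q: R (payoff 11); vs R: Q (payoff 9).
Mutual best responses occur at (Q, R) and (R, Q); at each, neither player gains by switching.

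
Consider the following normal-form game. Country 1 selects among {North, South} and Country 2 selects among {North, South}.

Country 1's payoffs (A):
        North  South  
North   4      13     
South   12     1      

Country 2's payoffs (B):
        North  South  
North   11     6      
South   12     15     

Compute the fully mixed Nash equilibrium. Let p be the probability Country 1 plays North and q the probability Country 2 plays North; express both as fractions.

Each player's mixing probability is pinned down by making the *other* player indifferent.
Country 2 indifferent between North and South: p·11 + (1−p)·12 = p·6 + (1−p)·15 ⟹ 12 + (-1)p = 15 + (-9)p ⟹ p = 3/8.
Country 1 indifferent between North and South: q·4 + (1−q)·13 = q·12 + (1−q)·1 ⟹ 13 + (-9)q = 1 + 11q ⟹ q = 3/5.

p = 3/8, q = 3/5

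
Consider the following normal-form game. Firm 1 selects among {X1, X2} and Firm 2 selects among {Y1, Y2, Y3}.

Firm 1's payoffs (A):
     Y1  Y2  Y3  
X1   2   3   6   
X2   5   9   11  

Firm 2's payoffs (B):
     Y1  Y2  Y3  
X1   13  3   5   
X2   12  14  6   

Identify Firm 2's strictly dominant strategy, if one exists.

None

Check whether one of Firm 2's strategies beats all alternatives regardless of what the opponent does.
Y1 is not dominant: against X2, Y2 gives 14 > 12.
Y2 is not dominant: against X1, Y1 gives 13 > 3.
Y3 is not dominant: against X1, Y1 gives 13 > 5.
No single strategy is best against every opponent action.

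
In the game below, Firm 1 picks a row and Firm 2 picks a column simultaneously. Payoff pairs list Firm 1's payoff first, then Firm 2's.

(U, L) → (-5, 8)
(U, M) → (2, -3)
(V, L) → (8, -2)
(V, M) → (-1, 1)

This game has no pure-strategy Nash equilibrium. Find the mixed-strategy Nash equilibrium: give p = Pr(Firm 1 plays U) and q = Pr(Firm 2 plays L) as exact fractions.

p = 3/14, q = 3/16

In a mixed NE each player is indifferent between their pure strategies, so the opponent's mix sets the indifference.
Firm 2 indifferent between L and M: p·8 + (1−p)·(-2) = p·(-3) + (1−p)·1 ⟹ (-2) + 10p = 1 + (-4)p ⟹ p = 3/14.
Firm 1 indifferent between U and V: q·(-5) + (1−q)·2 = q·8 + (1−q)·(-1) ⟹ 2 + (-7)q = (-1) + 9q ⟹ q = 3/16.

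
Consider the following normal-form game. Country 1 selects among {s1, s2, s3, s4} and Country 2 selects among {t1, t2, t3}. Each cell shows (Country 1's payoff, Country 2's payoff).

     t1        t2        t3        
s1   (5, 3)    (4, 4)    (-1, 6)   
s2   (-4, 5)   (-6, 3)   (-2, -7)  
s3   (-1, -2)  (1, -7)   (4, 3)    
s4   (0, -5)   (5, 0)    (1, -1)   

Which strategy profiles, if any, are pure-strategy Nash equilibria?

(s3, t3) and (s4, t2)

A profile is a Nash equilibrium when each player is best-responding to the other.
Country 1's best responses — vs t1: s1 (payoff 5); vs t2: s4 (payoff 5); vs t3: s3 (payoff 4).
Country 2's best responses — vs s1: t3 (payoff 6); vs s2: t1 (payoff 5); vs s3: t3 (payoff 3); vs s4: t2 (payoff 0).
Mutual best responses occur at (s3, t3) and (s4, t2); at each, neither player gains by switching.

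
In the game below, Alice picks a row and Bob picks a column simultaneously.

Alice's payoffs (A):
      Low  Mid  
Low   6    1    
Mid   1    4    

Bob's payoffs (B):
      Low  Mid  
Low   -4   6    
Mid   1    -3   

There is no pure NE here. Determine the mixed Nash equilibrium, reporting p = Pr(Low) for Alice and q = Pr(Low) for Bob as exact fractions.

p = 2/7, q = 3/8

In a mixed NE each player is indifferent between their pure strategies, so the opponent's mix sets the indifference.
Bob indifferent between Low and Mid: p·(-4) + (1−p)·1 = p·6 + (1−p)·(-3) ⟹ 1 + (-5)p = (-3) + 9p ⟹ p = 2/7.
Alice indifferent between Low and Mid: q·6 + (1−q)·1 = q·1 + (1−q)·4 ⟹ 1 + 5q = 4 + (-3)q ⟹ q = 3/8.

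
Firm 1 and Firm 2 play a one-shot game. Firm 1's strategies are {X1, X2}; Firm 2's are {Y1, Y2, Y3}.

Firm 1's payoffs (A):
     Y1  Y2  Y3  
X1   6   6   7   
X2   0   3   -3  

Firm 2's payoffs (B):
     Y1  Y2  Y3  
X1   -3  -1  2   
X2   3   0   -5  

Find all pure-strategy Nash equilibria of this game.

Check mutual best responses: a cell is a NE iff neither player can gain by unilaterally deviating.
Firm 1's best responses — vs Y1: X1 (payoff 6); vs Y2: X1 (payoff 6); vs Y3: X1 (payoff 7).
Firm 2's best responses — vs X1: Y3 (payoff 2); vs X2: Y1 (payoff 3).
The only mutual best response is (X1, Y3); neither player gains by switching there.

(X1, Y3)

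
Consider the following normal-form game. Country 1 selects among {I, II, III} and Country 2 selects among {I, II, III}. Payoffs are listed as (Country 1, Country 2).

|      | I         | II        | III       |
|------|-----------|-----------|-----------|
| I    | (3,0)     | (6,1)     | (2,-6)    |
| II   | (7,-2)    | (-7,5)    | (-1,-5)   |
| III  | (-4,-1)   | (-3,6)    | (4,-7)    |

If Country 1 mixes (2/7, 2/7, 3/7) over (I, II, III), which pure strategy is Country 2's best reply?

II

Compute Country 2's expected payoff from each pure strategy against the given mix.
I: (2/7)·0 + (2/7)·(-2) + (3/7)·(-1) = -1
II: (2/7)·1 + (2/7)·5 + (3/7)·6 = 30/7
III: (2/7)·(-6) + (2/7)·(-5) + (3/7)·(-7) = -43/7
Highest expected payoff is 30/7, from II.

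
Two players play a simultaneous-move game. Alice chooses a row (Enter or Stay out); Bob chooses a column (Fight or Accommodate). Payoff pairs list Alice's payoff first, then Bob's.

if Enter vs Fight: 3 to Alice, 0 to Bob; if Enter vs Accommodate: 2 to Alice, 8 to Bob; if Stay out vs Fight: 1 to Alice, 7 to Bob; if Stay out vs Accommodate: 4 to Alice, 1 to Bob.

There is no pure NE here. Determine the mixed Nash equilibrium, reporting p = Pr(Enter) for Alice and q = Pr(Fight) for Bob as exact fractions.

p = 3/7, q = 1/2

Each player's mixing probability is pinned down by making the *other* player indifferent.
Bob indifferent between Fight and Accommodate: p·0 + (1−p)·7 = p·8 + (1−p)·1 ⟹ 7 + (-7)p = 1 + 7p ⟹ p = 3/7.
Alice indifferent between Enter and Stay out: q·3 + (1−q)·2 = q·1 + (1−q)·4 ⟹ 2 + 1q = 4 + (-3)q ⟹ q = 1/2.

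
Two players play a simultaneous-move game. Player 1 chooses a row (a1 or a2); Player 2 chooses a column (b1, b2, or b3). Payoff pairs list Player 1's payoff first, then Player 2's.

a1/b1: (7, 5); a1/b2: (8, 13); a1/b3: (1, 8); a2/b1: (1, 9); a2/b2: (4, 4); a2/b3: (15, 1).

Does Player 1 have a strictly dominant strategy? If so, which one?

Check whether one of Player 1's strategies beats all alternatives regardless of what the opponent does.
a1 is not dominant: against b3, a2 gives 15 > 1.
a2 is not dominant: against b1, a1 gives 7 > 1.
No single strategy is best against every opponent action.

No strictly dominant strategy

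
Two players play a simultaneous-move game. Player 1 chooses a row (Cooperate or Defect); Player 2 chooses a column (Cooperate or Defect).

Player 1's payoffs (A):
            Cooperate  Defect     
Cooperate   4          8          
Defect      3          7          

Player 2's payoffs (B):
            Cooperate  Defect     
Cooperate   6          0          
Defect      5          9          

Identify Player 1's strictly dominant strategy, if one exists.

Cooperate

Check whether one of Player 1's strategies beats all alternatives regardless of what the opponent does.
Cooperate strictly dominates: vs Cooperate: 4 > 3; vs Defect: 8 > 7.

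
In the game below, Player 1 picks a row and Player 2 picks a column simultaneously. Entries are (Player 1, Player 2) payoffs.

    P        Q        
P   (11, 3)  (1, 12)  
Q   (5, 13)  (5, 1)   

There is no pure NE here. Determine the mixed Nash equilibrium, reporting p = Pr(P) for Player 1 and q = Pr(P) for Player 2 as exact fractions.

p = 4/7, q = 2/5

Each player's mixing probability is pinned down by making the *other* player indifferent.
Player 2 indifferent between P and Q: p·3 + (1−p)·13 = p·12 + (1−p)·1 ⟹ 13 + (-10)p = 1 + 11p ⟹ p = 4/7.
Player 1 indifferent between P and Q: q·11 + (1−q)·1 = q·5 + (1−q)·5 ⟹ 1 + 10q = 5 + 0q ⟹ q = 2/5.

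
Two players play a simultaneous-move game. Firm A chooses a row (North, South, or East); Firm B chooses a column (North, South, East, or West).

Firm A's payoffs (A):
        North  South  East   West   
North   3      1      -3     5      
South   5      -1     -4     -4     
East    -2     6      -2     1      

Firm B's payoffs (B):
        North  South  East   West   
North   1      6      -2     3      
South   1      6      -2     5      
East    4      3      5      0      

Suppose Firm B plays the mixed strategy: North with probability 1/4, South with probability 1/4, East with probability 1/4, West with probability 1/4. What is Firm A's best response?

North

Firm A's best reply maximizes expected payoff against the mix.
North: (1/4)·3 + (1/4)·1 + (1/4)·(-3) + (1/4)·5 = 3/2
South: (1/4)·5 + (1/4)·(-1) + (1/4)·(-4) + (1/4)·(-4) = -1
East: (1/4)·(-2) + (1/4)·6 + (1/4)·(-2) + (1/4)·1 = 3/4
Highest expected payoff is 3/2, from North.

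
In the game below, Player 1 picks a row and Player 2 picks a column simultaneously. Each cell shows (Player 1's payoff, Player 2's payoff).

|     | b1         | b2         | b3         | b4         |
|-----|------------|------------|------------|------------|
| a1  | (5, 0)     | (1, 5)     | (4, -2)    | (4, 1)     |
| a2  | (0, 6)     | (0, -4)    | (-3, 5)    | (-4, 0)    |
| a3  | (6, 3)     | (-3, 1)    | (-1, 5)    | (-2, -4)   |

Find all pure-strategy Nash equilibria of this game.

(a1, b2)

Check mutual best responses: a cell is a NE iff neither player can gain by unilaterally deviating.
Player 1's best responses — vs b1: a3 (payoff 6); vs b2: a1 (payoff 1); vs b3: a1 (payoff 4); vs b4: a1 (payoff 4).
Player 2's best responses — vs a1: b2 (payoff 5); vs a2: b1 (payoff 6); vs a3: b3 (payoff 5).
The only mutual best response is (a1, b2); neither player gains by switching there.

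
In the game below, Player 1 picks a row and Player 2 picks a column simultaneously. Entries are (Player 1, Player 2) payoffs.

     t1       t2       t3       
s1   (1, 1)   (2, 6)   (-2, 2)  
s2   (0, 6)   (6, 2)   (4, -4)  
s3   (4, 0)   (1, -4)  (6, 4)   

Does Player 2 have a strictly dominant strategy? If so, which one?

None

A strategy is strictly dominant if it gives Player 2 a strictly higher payoff than every other strategy, against every choice by the opponent.
t1 is not dominant: against s1, t2 gives 6 > 1.
t2 is not dominant: against s2, t1 gives 6 > 2.
t3 is not dominant: against s1, t2 gives 6 > 2.
No single strategy is best against every opponent action.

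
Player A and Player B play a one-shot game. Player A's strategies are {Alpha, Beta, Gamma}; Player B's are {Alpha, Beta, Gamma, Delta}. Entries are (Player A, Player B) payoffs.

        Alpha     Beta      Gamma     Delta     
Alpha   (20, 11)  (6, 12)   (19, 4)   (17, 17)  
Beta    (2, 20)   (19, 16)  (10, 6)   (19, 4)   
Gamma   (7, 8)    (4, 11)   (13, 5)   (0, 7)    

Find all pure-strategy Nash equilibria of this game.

No pure-strategy Nash equilibrium

Find each player's best response to every opponent strategy; NE are the intersections.
Player A's best responses — vs Alpha: Alpha (payoff 20); vs Beta: Beta (payoff 19); vs Gamma: Alpha (payoff 19); vs Delta: Beta (payoff 19).
Player B's best responses — vs Alpha: Delta (payoff 17); vs Beta: Alpha (payoff 20); vs Gamma: Beta (payoff 11).
No cell has both players best-responding. For instance, Player A's best reply to Alpha is Alpha, but against Alpha Player B prefers Delta over Alpha.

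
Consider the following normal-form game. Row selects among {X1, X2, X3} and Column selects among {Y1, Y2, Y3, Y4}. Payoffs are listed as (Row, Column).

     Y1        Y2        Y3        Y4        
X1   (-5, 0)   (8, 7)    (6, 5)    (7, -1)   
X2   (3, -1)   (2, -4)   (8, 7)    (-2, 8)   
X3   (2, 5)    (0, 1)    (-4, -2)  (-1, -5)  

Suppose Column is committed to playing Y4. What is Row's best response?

With Column fixed at Y4, Row's payoffs are: X1 → 7, X2 → -2, X3 → -1.
The maximum is 7, achieved by X1.

X1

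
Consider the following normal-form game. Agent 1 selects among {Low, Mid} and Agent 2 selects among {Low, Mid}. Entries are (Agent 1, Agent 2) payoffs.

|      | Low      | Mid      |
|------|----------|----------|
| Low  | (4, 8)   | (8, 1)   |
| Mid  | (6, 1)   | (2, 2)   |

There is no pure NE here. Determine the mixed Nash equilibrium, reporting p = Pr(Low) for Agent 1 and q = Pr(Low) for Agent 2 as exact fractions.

In a mixed NE each player is indifferent between their pure strategies, so the opponent's mix sets the indifference.
Agent 2 indifferent between Low and Mid: p·8 + (1−p)·1 = p·1 + (1−p)·2 ⟹ 1 + 7p = 2 + (-1)p ⟹ p = 1/8.
Agent 1 indifferent between Low and Mid: q·4 + (1−q)·8 = q·6 + (1−q)·2 ⟹ 8 + (-4)q = 2 + 4q ⟹ q = 3/4.

p = 1/8, q = 3/4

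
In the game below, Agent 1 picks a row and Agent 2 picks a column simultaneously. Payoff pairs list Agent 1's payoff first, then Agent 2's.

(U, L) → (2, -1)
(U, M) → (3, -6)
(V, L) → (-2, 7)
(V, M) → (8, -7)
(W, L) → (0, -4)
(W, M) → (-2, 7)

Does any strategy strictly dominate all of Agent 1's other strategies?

A strategy is strictly dominant if it gives Agent 1 a strictly higher payoff than every other strategy, against every choice by the opponent.
U is not dominant: against M, V gives 8 > 3.
V is not dominant: against L, U gives 2 > -2.
W is not dominant: against L, U gives 2 > 0.
No single strategy is best against every opponent action.

No strictly dominant strategy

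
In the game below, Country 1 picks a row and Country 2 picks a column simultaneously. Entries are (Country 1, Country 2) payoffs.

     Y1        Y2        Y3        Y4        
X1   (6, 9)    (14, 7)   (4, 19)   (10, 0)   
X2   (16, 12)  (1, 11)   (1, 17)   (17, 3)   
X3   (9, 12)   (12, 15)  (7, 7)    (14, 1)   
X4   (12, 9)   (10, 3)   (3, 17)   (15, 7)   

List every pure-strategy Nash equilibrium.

None

Find each player's best response to every opponent strategy; NE are the intersections.
Country 1's best responses — vs Y1: X2 (payoff 16); vs Y2: X1 (payoff 14); vs Y3: X3 (payoff 7); vs Y4: X2 (payoff 17).
Country 2's best responses — vs X1: Y3 (payoff 19); vs X2: Y3 (payoff 17); vs X3: Y2 (payoff 15); vs X4: Y3 (payoff 17).
No cell has both players best-responding. For instance, Country 1's best reply to Y2 is X1, but against X1 Country 2 prefers Y3 over Y2.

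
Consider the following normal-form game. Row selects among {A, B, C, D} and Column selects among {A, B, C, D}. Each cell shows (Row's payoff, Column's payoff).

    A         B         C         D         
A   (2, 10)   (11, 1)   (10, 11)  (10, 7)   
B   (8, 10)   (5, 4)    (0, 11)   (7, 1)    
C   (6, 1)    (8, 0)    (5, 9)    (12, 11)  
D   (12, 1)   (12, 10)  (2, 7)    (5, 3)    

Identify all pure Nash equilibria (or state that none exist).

A profile is a Nash equilibrium when each player is best-responding to the other.
Row's best responses — vs A: D (payoff 12); vs B: D (payoff 12); vs C: A (payoff 10); vs D: C (payoff 12).
Column's best responses — vs A: C (payoff 11); vs B: C (payoff 11); vs C: D (payoff 11); vs D: B (payoff 10).
Mutual best responses occur at (A, C), (C, D), and (D, B); at each, neither player gains by switching.

(A, C), (C, D), and (D, B)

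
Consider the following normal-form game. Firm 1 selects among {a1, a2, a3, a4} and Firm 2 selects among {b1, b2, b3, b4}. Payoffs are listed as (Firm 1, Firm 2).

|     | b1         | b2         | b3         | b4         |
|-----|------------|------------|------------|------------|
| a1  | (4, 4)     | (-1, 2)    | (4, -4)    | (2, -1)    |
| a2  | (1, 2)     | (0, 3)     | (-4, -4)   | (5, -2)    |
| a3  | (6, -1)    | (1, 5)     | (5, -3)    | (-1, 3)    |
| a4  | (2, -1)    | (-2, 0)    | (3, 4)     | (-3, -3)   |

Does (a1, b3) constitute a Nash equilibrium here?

Holding Firm 2 at b3: Firm 1 gets 4 from a1 but could get 5 by switching to a3. Firm 1 has a profitable deviation.

No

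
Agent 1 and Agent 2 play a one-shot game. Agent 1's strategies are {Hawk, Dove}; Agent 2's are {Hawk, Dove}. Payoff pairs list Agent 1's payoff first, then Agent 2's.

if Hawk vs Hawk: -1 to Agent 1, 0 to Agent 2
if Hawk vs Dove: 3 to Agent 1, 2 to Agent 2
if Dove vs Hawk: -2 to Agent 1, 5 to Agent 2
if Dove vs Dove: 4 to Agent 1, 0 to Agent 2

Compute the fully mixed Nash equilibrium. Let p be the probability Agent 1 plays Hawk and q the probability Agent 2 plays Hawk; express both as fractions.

p = 5/7, q = 1/2

Each player's mixing probability is pinned down by making the *other* player indifferent.
Agent 2 indifferent between Hawk and Dove: p·0 + (1−p)·5 = p·2 + (1−p)·0 ⟹ 5 + (-5)p = 0 + 2p ⟹ p = 5/7.
Agent 1 indifferent between Hawk and Dove: q·(-1) + (1−q)·3 = q·(-2) + (1−q)·4 ⟹ 3 + (-4)q = 4 + (-6)q ⟹ q = 1/2.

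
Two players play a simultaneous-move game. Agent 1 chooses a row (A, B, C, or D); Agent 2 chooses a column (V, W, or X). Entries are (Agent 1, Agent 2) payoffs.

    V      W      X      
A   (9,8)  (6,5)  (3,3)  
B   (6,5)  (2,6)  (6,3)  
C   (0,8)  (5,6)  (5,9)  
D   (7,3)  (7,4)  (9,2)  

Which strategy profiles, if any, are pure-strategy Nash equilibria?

A profile is a Nash equilibrium when each player is best-responding to the other.
Agent 1's best responses — vs V: A (payoff 9); vs W: D (payoff 7); vs X: D (payoff 9).
Agent 2's best responses — vs A: V (payoff 8); vs B: W (payoff 6); vs C: X (payoff 9); vs D: W (payoff 4).
Mutual best responses occur at (A, V) and (D, W); at each, neither player gains by switching.

(A, V) and (D, W)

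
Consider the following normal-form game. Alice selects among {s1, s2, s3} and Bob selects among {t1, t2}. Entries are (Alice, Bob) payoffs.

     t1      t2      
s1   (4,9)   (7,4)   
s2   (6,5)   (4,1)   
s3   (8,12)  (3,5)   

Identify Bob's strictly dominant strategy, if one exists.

t1

Check whether one of Bob's strategies beats all alternatives regardless of what the opponent does.
t1 strictly dominates: vs s1: 9 > 4; vs s2: 5 > 1; vs s3: 12 > 5.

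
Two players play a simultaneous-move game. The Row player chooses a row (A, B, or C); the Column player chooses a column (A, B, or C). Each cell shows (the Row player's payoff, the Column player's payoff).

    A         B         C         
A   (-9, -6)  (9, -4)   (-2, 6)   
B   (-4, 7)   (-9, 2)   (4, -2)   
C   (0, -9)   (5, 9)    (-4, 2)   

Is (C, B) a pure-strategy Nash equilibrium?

No

Holding the Column player at B: the Row player gets 5 from C but could get 9 by switching to A. The Row player has a profitable deviation.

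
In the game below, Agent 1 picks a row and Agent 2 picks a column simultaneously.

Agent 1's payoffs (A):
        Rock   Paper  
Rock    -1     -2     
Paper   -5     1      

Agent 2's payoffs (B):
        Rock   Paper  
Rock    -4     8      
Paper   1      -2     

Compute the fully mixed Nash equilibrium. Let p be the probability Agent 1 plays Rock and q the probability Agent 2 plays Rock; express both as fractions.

p = 1/5, q = 3/7

In a mixed NE each player is indifferent between their pure strategies, so the opponent's mix sets the indifference.
Agent 2 indifferent between Rock and Paper: p·(-4) + (1−p)·1 = p·8 + (1−p)·(-2) ⟹ 1 + (-5)p = (-2) + 10p ⟹ p = 1/5.
Agent 1 indifferent between Rock and Paper: q·(-1) + (1−q)·(-2) = q·(-5) + (1−q)·1 ⟹ (-2) + 1q = 1 + (-6)q ⟹ q = 3/7.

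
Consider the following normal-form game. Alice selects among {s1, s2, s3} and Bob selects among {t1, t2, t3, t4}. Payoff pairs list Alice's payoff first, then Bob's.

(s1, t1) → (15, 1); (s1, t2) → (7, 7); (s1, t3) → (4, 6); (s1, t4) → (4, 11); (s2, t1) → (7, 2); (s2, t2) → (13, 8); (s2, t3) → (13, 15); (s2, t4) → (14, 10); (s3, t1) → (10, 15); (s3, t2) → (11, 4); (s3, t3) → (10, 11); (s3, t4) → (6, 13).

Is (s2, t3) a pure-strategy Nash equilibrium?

Holding Bob at t3: Alice gets 13 from s2, versus 4 from s1, 10 from s3. No profitable deviation for Alice.
Holding Alice at s2: Bob gets 15 from t3, versus 2 from t1, 8 from t2, 10 from t4. No profitable deviation for Bob either.

Yes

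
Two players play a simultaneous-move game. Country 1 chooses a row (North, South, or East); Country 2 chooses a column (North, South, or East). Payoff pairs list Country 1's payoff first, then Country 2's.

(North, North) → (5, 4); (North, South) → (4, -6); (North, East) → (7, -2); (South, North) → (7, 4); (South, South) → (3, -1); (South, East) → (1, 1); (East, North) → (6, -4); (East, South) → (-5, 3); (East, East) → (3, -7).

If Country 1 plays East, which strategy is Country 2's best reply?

With Country 1 fixed at East, Country 2's payoffs are: North → -4, South → 3, East → -7.
The maximum is 3, achieved by South.

South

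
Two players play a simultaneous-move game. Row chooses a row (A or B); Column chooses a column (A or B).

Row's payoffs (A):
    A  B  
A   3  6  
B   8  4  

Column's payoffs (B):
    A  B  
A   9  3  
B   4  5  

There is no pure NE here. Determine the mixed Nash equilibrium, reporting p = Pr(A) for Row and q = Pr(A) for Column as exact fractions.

Each player's mixing probability is pinned down by making the *other* player indifferent.
Column indifferent between A and B: p·9 + (1−p)·4 = p·3 + (1−p)·5 ⟹ 4 + 5p = 5 + (-2)p ⟹ p = 1/7.
Row indifferent between A and B: q·3 + (1−q)·6 = q·8 + (1−q)·4 ⟹ 6 + (-3)q = 4 + 4q ⟹ q = 2/7.

p = 1/7, q = 2/7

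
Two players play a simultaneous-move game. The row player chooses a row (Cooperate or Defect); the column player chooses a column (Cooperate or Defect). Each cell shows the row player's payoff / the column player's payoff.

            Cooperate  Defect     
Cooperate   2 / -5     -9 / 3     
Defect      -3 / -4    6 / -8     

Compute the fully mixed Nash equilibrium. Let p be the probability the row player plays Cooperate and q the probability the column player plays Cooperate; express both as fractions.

p = 1/3, q = 3/4

In a mixed NE each player is indifferent between their pure strategies, so the opponent's mix sets the indifference.
The column player indifferent between Cooperate and Defect: p·(-5) + (1−p)·(-4) = p·3 + (1−p)·(-8) ⟹ (-4) + (-1)p = (-8) + 11p ⟹ p = 1/3.
The row player indifferent between Cooperate and Defect: q·2 + (1−q)·(-9) = q·(-3) + (1−q)·6 ⟹ (-9) + 11q = 6 + (-9)q ⟹ q = 3/4.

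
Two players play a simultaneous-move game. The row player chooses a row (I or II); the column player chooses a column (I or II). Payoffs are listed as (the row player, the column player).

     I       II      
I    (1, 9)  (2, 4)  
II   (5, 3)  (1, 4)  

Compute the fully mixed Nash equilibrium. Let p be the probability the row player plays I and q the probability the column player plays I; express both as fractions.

p = 1/6, q = 1/5

Each player's mixing probability is pinned down by making the *other* player indifferent.
The column player indifferent between I and II: p·9 + (1−p)·3 = p·4 + (1−p)·4 ⟹ 3 + 6p = 4 + 0p ⟹ p = 1/6.
The row player indifferent between I and II: q·1 + (1−q)·2 = q·5 + (1−q)·1 ⟹ 2 + (-1)q = 1 + 4q ⟹ q = 1/5.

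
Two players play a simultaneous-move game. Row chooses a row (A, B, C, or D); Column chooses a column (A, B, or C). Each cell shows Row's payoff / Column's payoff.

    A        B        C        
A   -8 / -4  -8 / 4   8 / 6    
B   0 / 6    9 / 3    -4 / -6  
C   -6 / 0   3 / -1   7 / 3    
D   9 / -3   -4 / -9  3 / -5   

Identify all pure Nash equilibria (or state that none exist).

Check mutual best responses: a cell is a NE iff neither player can gain by unilaterally deviating.
Row's best responses — vs A: D (payoff 9); vs B: B (payoff 9); vs C: A (payoff 8).
Column's best responses — vs A: C (payoff 6); vs B: A (payoff 6); vs C: C (payoff 3); vs D: A (payoff -3).
Mutual best responses occur at (A, C) and (D, A); at each, neither player gains by switching.

(A, C) and (D, A)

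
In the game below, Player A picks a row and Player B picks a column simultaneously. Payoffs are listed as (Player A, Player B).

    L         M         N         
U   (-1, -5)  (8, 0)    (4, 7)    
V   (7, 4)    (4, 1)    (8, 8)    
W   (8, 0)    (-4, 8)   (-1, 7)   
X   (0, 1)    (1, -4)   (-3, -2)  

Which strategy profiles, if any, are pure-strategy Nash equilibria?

A profile is a Nash equilibrium when each player is best-responding to the other.
Player A's best responses — vs L: W (payoff 8); vs M: U (payoff 8); vs N: V (payoff 8).
Player B's best responses — vs U: N (payoff 7); vs V: N (payoff 8); vs W: M (payoff 8); vs X: L (payoff 1).
The only mutual best response is (V, N); neither player gains by switching there.

(V, N)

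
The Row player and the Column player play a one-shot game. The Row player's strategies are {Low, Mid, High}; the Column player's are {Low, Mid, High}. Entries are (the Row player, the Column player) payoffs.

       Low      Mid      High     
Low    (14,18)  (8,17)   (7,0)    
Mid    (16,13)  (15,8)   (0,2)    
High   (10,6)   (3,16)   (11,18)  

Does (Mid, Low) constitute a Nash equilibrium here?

Yes

Holding the Column player at Low: the Row player gets 16 from Mid, versus 14 from Low, 10 from High. No profitable deviation for the Row player.
Holding the Row player at Mid: the Column player gets 13 from Low, versus 8 from Mid, 2 from High. No profitable deviation for the Column player either.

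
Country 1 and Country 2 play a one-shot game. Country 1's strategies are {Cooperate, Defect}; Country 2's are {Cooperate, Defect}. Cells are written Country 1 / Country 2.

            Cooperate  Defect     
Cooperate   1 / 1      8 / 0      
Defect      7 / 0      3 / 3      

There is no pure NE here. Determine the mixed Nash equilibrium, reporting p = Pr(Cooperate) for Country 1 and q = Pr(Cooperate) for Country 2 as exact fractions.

Each player's mixing probability is pinned down by making the *other* player indifferent.
Country 2 indifferent between Cooperate and Defect: p·1 + (1−p)·0 = p·0 + (1−p)·3 ⟹ 0 + 1p = 3 + (-3)p ⟹ p = 3/4.
Country 1 indifferent between Cooperate and Defect: q·1 + (1−q)·8 = q·7 + (1−q)·3 ⟹ 8 + (-7)q = 3 + 4q ⟹ q = 5/11.

p = 3/4, q = 5/11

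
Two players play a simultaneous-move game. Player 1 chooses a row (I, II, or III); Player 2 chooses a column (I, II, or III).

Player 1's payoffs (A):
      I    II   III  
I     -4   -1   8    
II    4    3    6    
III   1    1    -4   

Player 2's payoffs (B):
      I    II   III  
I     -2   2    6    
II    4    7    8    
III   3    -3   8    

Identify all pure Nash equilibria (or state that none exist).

(I, III)

A profile is a Nash equilibrium when each player is best-responding to the other.
Player 1's best responses — vs I: II (payoff 4); vs II: II (payoff 3); vs III: I (payoff 8).
Player 2's best responses — vs I: III (payoff 6); vs II: III (payoff 8); vs III: III (payoff 8).
The only mutual best response is (I, III); neither player gains by switching there.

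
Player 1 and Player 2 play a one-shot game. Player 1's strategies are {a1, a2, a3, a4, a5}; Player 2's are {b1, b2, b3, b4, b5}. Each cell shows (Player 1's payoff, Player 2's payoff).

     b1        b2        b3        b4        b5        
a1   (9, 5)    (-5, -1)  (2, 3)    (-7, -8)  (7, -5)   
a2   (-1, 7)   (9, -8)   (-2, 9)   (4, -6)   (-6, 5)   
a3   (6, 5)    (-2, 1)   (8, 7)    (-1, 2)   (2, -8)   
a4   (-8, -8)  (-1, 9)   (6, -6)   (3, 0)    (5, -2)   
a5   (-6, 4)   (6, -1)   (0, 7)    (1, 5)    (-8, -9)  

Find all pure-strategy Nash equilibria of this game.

(a1, b1) and (a3, b3)

Check mutual best responses: a cell is a NE iff neither player can gain by unilaterally deviating.
Player 1's best responses — vs b1: a1 (payoff 9); vs b2: a2 (payoff 9); vs b3: a3 (payoff 8); vs b4: a2 (payoff 4); vs b5: a1 (payoff 7).
Player 2's best responses — vs a1: b1 (payoff 5); vs a2: b3 (payoff 9); vs a3: b3 (payoff 7); vs a4: b2 (payoff 9); vs a5: b3 (payoff 7).
Mutual best responses occur at (a1, b1) and (a3, b3); at each, neither player gains by switching.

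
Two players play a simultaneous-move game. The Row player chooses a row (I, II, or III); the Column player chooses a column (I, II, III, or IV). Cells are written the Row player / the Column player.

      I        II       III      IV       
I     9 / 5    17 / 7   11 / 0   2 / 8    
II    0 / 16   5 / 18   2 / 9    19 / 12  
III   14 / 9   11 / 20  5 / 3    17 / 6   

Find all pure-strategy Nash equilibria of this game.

None

Find each player's best response to every opponent strategy; NE are the intersections.
The Row player's best responses — vs I: III (payoff 14); vs II: I (payoff 17); vs III: I (payoff 11); vs IV: II (payoff 19).
The Column player's best responses — vs I: IV (payoff 8); vs II: II (payoff 18); vs III: II (payoff 20).
No cell has both players best-responding. For instance, the Row player's best reply to III is I, but against I the Column player prefers IV over III.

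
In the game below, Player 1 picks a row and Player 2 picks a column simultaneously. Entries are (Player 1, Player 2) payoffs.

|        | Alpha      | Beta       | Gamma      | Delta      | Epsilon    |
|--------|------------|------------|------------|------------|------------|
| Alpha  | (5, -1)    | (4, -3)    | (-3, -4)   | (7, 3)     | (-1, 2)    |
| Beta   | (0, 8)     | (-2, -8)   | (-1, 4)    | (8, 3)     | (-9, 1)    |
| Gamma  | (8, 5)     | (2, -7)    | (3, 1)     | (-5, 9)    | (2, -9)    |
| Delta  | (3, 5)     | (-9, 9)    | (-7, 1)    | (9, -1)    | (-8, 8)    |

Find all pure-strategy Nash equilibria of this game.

Find each player's best response to every opponent strategy; NE are the intersections.
Player 1's best responses — vs Alpha: Gamma (payoff 8); vs Beta: Alpha (payoff 4); vs Gamma: Gamma (payoff 3); vs Delta: Delta (payoff 9); vs Epsilon: Gamma (payoff 2).
Player 2's best responses — vs Alpha: Delta (payoff 3); vs Beta: Alpha (payoff 8); vs Gamma: Delta (payoff 9); vs Delta: Beta (payoff 9).
No cell has both players best-responding. For instance, Player 1's best reply to Delta is Delta, but against Delta Player 2 prefers Beta over Delta.

None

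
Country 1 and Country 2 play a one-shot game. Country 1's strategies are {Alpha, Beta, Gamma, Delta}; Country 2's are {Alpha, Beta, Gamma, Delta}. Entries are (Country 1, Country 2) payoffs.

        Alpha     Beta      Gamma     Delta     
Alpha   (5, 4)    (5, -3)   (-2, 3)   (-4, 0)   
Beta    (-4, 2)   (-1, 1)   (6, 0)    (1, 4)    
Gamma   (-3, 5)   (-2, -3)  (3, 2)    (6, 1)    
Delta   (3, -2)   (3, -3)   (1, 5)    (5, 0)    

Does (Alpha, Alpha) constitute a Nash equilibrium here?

Yes

Holding Country 2 at Alpha: Country 1 gets 5 from Alpha, versus -4 from Beta, -3 from Gamma, 3 from Delta. No profitable deviation for Country 1.
Holding Country 1 at Alpha: Country 2 gets 4 from Alpha, versus -3 from Beta, 3 from Gamma, 0 from Delta. No profitable deviation for Country 2 either.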